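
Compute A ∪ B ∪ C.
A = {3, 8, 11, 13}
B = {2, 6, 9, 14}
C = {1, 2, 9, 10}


Set A = {3, 8, 11, 13}
Set B = {2, 6, 9, 14}
Set C = {1, 2, 9, 10}
First, A ∪ B = {2, 3, 6, 8, 9, 11, 13, 14}
Then, (A ∪ B) ∪ C = {1, 2, 3, 6, 8, 9, 10, 11, 13, 14}

{1, 2, 3, 6, 8, 9, 10, 11, 13, 14}


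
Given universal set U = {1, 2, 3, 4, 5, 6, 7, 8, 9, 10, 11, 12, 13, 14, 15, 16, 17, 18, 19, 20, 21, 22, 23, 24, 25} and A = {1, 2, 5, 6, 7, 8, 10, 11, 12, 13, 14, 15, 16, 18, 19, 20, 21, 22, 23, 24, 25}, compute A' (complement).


Universal set U = {1, 2, 3, 4, 5, 6, 7, 8, 9, 10, 11, 12, 13, 14, 15, 16, 17, 18, 19, 20, 21, 22, 23, 24, 25}
Set A = {1, 2, 5, 6, 7, 8, 10, 11, 12, 13, 14, 15, 16, 18, 19, 20, 21, 22, 23, 24, 25}
A' = U \ A = elements in U but not in A
Checking each element of U:
1 (in A, exclude), 2 (in A, exclude), 3 (not in A, include), 4 (not in A, include), 5 (in A, exclude), 6 (in A, exclude), 7 (in A, exclude), 8 (in A, exclude), 9 (not in A, include), 10 (in A, exclude), 11 (in A, exclude), 12 (in A, exclude), 13 (in A, exclude), 14 (in A, exclude), 15 (in A, exclude), 16 (in A, exclude), 17 (not in A, include), 18 (in A, exclude), 19 (in A, exclude), 20 (in A, exclude), 21 (in A, exclude), 22 (in A, exclude), 23 (in A, exclude), 24 (in A, exclude), 25 (in A, exclude)
A' = {3, 4, 9, 17}

{3, 4, 9, 17}


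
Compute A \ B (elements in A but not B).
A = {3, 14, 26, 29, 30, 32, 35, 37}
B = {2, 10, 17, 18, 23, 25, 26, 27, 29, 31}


Set A = {3, 14, 26, 29, 30, 32, 35, 37}
Set B = {2, 10, 17, 18, 23, 25, 26, 27, 29, 31}
A \ B includes elements in A that are not in B.
Check each element of A:
3 (not in B, keep), 14 (not in B, keep), 26 (in B, remove), 29 (in B, remove), 30 (not in B, keep), 32 (not in B, keep), 35 (not in B, keep), 37 (not in B, keep)
A \ B = {3, 14, 30, 32, 35, 37}

{3, 14, 30, 32, 35, 37}


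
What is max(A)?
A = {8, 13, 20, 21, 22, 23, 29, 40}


Set A = {8, 13, 20, 21, 22, 23, 29, 40}
Elements in ascending order: 8, 13, 20, 21, 22, 23, 29, 40
The largest element is 40.

40


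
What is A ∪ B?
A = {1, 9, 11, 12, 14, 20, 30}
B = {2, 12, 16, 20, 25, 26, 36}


Set A = {1, 9, 11, 12, 14, 20, 30}
Set B = {2, 12, 16, 20, 25, 26, 36}
A ∪ B includes all elements in either set.
Elements from A: {1, 9, 11, 12, 14, 20, 30}
Elements from B not already included: {2, 16, 25, 26, 36}
A ∪ B = {1, 2, 9, 11, 12, 14, 16, 20, 25, 26, 30, 36}

{1, 2, 9, 11, 12, 14, 16, 20, 25, 26, 30, 36}


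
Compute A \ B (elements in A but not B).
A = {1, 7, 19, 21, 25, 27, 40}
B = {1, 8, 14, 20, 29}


Set A = {1, 7, 19, 21, 25, 27, 40}
Set B = {1, 8, 14, 20, 29}
A \ B includes elements in A that are not in B.
Check each element of A:
1 (in B, remove), 7 (not in B, keep), 19 (not in B, keep), 21 (not in B, keep), 25 (not in B, keep), 27 (not in B, keep), 40 (not in B, keep)
A \ B = {7, 19, 21, 25, 27, 40}

{7, 19, 21, 25, 27, 40}


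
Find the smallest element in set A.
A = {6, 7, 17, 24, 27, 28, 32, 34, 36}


Set A = {6, 7, 17, 24, 27, 28, 32, 34, 36}
Elements in ascending order: 6, 7, 17, 24, 27, 28, 32, 34, 36
The smallest element is 6.

6


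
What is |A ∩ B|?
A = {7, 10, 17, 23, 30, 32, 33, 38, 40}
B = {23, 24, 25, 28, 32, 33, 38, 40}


Set A = {7, 10, 17, 23, 30, 32, 33, 38, 40}
Set B = {23, 24, 25, 28, 32, 33, 38, 40}
A ∩ B = {23, 32, 33, 38, 40}
|A ∩ B| = 5

5


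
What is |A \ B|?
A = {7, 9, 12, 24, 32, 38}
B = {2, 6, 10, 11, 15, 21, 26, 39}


Set A = {7, 9, 12, 24, 32, 38}
Set B = {2, 6, 10, 11, 15, 21, 26, 39}
A \ B = {7, 9, 12, 24, 32, 38}
|A \ B| = 6

6


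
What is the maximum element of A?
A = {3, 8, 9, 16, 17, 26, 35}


Set A = {3, 8, 9, 16, 17, 26, 35}
Elements in ascending order: 3, 8, 9, 16, 17, 26, 35
The largest element is 35.

35


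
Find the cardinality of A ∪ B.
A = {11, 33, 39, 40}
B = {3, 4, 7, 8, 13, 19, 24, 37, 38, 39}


Set A = {11, 33, 39, 40}, |A| = 4
Set B = {3, 4, 7, 8, 13, 19, 24, 37, 38, 39}, |B| = 10
A ∩ B = {39}, |A ∩ B| = 1
|A ∪ B| = |A| + |B| - |A ∩ B| = 4 + 10 - 1 = 13

13


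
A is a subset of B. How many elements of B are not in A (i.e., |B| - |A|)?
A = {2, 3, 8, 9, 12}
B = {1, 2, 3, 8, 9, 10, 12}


Set A = {2, 3, 8, 9, 12}, |A| = 5
Set B = {1, 2, 3, 8, 9, 10, 12}, |B| = 7
Since A ⊆ B: B \ A = {1, 10}
|B| - |A| = 7 - 5 = 2

2


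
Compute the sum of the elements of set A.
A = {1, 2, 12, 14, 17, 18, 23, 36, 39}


Set A = {1, 2, 12, 14, 17, 18, 23, 36, 39}
Sum = 1 + 2 + 12 + 14 + 17 + 18 + 23 + 36 + 39 = 162

162


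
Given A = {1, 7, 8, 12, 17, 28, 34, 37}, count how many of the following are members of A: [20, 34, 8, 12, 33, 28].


Set A = {1, 7, 8, 12, 17, 28, 34, 37}
Candidates: [20, 34, 8, 12, 33, 28]
Check each candidate:
20 ∉ A, 34 ∈ A, 8 ∈ A, 12 ∈ A, 33 ∉ A, 28 ∈ A
Count of candidates in A: 4

4


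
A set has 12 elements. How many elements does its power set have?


The set has 12 elements.
The power set contains all possible subsets.
|P(A)| = 2^|A| = 2^12 = 4096

4096


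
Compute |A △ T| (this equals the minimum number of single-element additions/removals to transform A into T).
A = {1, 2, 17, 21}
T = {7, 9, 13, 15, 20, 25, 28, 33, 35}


Set A = {1, 2, 17, 21}
Set T = {7, 9, 13, 15, 20, 25, 28, 33, 35}
Elements to remove from A (in A, not in T): {1, 2, 17, 21} → 4 removals
Elements to add to A (in T, not in A): {7, 9, 13, 15, 20, 25, 28, 33, 35} → 9 additions
Total edits = 4 + 9 = 13

13


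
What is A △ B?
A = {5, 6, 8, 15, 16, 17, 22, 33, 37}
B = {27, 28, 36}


Set A = {5, 6, 8, 15, 16, 17, 22, 33, 37}
Set B = {27, 28, 36}
A △ B = (A \ B) ∪ (B \ A)
Elements in A but not B: {5, 6, 8, 15, 16, 17, 22, 33, 37}
Elements in B but not A: {27, 28, 36}
A △ B = {5, 6, 8, 15, 16, 17, 22, 27, 28, 33, 36, 37}

{5, 6, 8, 15, 16, 17, 22, 27, 28, 33, 36, 37}


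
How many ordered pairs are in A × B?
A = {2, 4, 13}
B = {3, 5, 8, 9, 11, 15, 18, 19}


Set A = {2, 4, 13} has 3 elements.
Set B = {3, 5, 8, 9, 11, 15, 18, 19} has 8 elements.
|A × B| = |A| × |B| = 3 × 8 = 24

24


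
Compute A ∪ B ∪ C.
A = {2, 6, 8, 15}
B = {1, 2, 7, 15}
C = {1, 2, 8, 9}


Set A = {2, 6, 8, 15}
Set B = {1, 2, 7, 15}
Set C = {1, 2, 8, 9}
First, A ∪ B = {1, 2, 6, 7, 8, 15}
Then, (A ∪ B) ∪ C = {1, 2, 6, 7, 8, 9, 15}

{1, 2, 6, 7, 8, 9, 15}


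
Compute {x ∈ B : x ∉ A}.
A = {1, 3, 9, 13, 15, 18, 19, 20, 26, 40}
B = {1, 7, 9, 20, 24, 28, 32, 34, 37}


Set A = {1, 3, 9, 13, 15, 18, 19, 20, 26, 40}
Set B = {1, 7, 9, 20, 24, 28, 32, 34, 37}
Check each element of B against A:
1 ∈ A, 7 ∉ A (include), 9 ∈ A, 20 ∈ A, 24 ∉ A (include), 28 ∉ A (include), 32 ∉ A (include), 34 ∉ A (include), 37 ∉ A (include)
Elements of B not in A: {7, 24, 28, 32, 34, 37}

{7, 24, 28, 32, 34, 37}


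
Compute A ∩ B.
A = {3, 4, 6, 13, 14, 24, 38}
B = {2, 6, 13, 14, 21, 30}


Set A = {3, 4, 6, 13, 14, 24, 38}
Set B = {2, 6, 13, 14, 21, 30}
A ∩ B includes only elements in both sets.
Check each element of A against B:
3 ✗, 4 ✗, 6 ✓, 13 ✓, 14 ✓, 24 ✗, 38 ✗
A ∩ B = {6, 13, 14}

{6, 13, 14}


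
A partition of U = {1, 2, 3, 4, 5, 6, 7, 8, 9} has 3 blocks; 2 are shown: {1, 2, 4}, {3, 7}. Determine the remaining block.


U = {1, 2, 3, 4, 5, 6, 7, 8, 9}
Shown blocks: {1, 2, 4}, {3, 7}
A partition's blocks are pairwise disjoint and cover U, so the missing block = U \ (union of shown blocks).
Union of shown blocks: {1, 2, 3, 4, 7}
Missing block = U \ (union) = {5, 6, 8, 9}

{5, 6, 8, 9}


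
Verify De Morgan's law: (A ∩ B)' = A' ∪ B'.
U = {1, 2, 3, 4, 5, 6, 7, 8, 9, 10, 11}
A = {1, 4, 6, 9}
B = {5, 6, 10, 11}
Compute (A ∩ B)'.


U = {1, 2, 3, 4, 5, 6, 7, 8, 9, 10, 11}
A = {1, 4, 6, 9}, B = {5, 6, 10, 11}
A ∩ B = {6}
(A ∩ B)' = U \ (A ∩ B) = {1, 2, 3, 4, 5, 7, 8, 9, 10, 11}
Verification via A' ∪ B': A' = {2, 3, 5, 7, 8, 10, 11}, B' = {1, 2, 3, 4, 7, 8, 9}
A' ∪ B' = {1, 2, 3, 4, 5, 7, 8, 9, 10, 11} ✓

{1, 2, 3, 4, 5, 7, 8, 9, 10, 11}


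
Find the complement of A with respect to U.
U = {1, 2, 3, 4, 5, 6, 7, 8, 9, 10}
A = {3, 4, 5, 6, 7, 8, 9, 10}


Universal set U = {1, 2, 3, 4, 5, 6, 7, 8, 9, 10}
Set A = {3, 4, 5, 6, 7, 8, 9, 10}
A' = U \ A = elements in U but not in A
Checking each element of U:
1 (not in A, include), 2 (not in A, include), 3 (in A, exclude), 4 (in A, exclude), 5 (in A, exclude), 6 (in A, exclude), 7 (in A, exclude), 8 (in A, exclude), 9 (in A, exclude), 10 (in A, exclude)
A' = {1, 2}

{1, 2}


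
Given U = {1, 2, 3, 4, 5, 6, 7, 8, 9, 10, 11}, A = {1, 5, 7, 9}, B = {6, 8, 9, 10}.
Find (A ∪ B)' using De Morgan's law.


U = {1, 2, 3, 4, 5, 6, 7, 8, 9, 10, 11}
A = {1, 5, 7, 9}, B = {6, 8, 9, 10}
A ∪ B = {1, 5, 6, 7, 8, 9, 10}
(A ∪ B)' = U \ (A ∪ B) = {2, 3, 4, 11}
Verification via A' ∩ B': A' = {2, 3, 4, 6, 8, 10, 11}, B' = {1, 2, 3, 4, 5, 7, 11}
A' ∩ B' = {2, 3, 4, 11} ✓

{2, 3, 4, 11}


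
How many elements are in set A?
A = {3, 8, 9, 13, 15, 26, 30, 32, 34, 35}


Set A = {3, 8, 9, 13, 15, 26, 30, 32, 34, 35}
Listing elements: 3, 8, 9, 13, 15, 26, 30, 32, 34, 35
Counting: 10 elements
|A| = 10

10


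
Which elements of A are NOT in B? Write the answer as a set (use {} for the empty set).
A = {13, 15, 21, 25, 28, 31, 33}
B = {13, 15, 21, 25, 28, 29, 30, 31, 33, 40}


Set A = {13, 15, 21, 25, 28, 31, 33}
Set B = {13, 15, 21, 25, 28, 29, 30, 31, 33, 40}
Check each element of A against B:
13 ∈ B, 15 ∈ B, 21 ∈ B, 25 ∈ B, 28 ∈ B, 31 ∈ B, 33 ∈ B
Elements of A not in B: {}

{}


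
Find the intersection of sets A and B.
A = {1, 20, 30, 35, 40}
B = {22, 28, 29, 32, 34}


Set A = {1, 20, 30, 35, 40}
Set B = {22, 28, 29, 32, 34}
A ∩ B includes only elements in both sets.
Check each element of A against B:
1 ✗, 20 ✗, 30 ✗, 35 ✗, 40 ✗
A ∩ B = {}

{}


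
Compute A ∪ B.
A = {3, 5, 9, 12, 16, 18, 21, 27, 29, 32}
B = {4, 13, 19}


Set A = {3, 5, 9, 12, 16, 18, 21, 27, 29, 32}
Set B = {4, 13, 19}
A ∪ B includes all elements in either set.
Elements from A: {3, 5, 9, 12, 16, 18, 21, 27, 29, 32}
Elements from B not already included: {4, 13, 19}
A ∪ B = {3, 4, 5, 9, 12, 13, 16, 18, 19, 21, 27, 29, 32}

{3, 4, 5, 9, 12, 13, 16, 18, 19, 21, 27, 29, 32}


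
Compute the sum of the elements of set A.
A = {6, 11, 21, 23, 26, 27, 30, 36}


Set A = {6, 11, 21, 23, 26, 27, 30, 36}
Sum = 6 + 11 + 21 + 23 + 26 + 27 + 30 + 36 = 180

180


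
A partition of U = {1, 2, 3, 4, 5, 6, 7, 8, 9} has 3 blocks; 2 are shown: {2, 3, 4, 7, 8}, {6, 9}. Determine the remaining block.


U = {1, 2, 3, 4, 5, 6, 7, 8, 9}
Shown blocks: {2, 3, 4, 7, 8}, {6, 9}
A partition's blocks are pairwise disjoint and cover U, so the missing block = U \ (union of shown blocks).
Union of shown blocks: {2, 3, 4, 6, 7, 8, 9}
Missing block = U \ (union) = {1, 5}

{1, 5}


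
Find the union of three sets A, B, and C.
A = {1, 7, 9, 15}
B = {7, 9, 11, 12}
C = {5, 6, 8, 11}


Set A = {1, 7, 9, 15}
Set B = {7, 9, 11, 12}
Set C = {5, 6, 8, 11}
First, A ∪ B = {1, 7, 9, 11, 12, 15}
Then, (A ∪ B) ∪ C = {1, 5, 6, 7, 8, 9, 11, 12, 15}

{1, 5, 6, 7, 8, 9, 11, 12, 15}


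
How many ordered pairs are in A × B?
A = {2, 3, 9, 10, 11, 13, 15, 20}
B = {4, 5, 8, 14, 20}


Set A = {2, 3, 9, 10, 11, 13, 15, 20} has 8 elements.
Set B = {4, 5, 8, 14, 20} has 5 elements.
|A × B| = |A| × |B| = 8 × 5 = 40

40


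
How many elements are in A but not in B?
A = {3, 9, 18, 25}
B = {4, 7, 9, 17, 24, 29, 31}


Set A = {3, 9, 18, 25}
Set B = {4, 7, 9, 17, 24, 29, 31}
A \ B = {3, 18, 25}
|A \ B| = 3

3


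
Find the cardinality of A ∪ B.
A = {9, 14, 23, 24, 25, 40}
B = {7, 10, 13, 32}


Set A = {9, 14, 23, 24, 25, 40}, |A| = 6
Set B = {7, 10, 13, 32}, |B| = 4
A ∩ B = {}, |A ∩ B| = 0
|A ∪ B| = |A| + |B| - |A ∩ B| = 6 + 4 - 0 = 10

10


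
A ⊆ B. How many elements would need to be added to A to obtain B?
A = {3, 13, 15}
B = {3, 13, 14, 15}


Set A = {3, 13, 15}, |A| = 3
Set B = {3, 13, 14, 15}, |B| = 4
Since A ⊆ B: B \ A = {14}
|B| - |A| = 4 - 3 = 1

1


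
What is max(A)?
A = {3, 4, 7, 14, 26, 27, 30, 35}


Set A = {3, 4, 7, 14, 26, 27, 30, 35}
Elements in ascending order: 3, 4, 7, 14, 26, 27, 30, 35
The largest element is 35.

35


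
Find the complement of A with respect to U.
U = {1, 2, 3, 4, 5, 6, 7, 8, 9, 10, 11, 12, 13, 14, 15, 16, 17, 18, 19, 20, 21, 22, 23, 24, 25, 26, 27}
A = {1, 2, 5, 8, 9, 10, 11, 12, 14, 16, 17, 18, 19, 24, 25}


Universal set U = {1, 2, 3, 4, 5, 6, 7, 8, 9, 10, 11, 12, 13, 14, 15, 16, 17, 18, 19, 20, 21, 22, 23, 24, 25, 26, 27}
Set A = {1, 2, 5, 8, 9, 10, 11, 12, 14, 16, 17, 18, 19, 24, 25}
A' = U \ A = elements in U but not in A
Checking each element of U:
1 (in A, exclude), 2 (in A, exclude), 3 (not in A, include), 4 (not in A, include), 5 (in A, exclude), 6 (not in A, include), 7 (not in A, include), 8 (in A, exclude), 9 (in A, exclude), 10 (in A, exclude), 11 (in A, exclude), 12 (in A, exclude), 13 (not in A, include), 14 (in A, exclude), 15 (not in A, include), 16 (in A, exclude), 17 (in A, exclude), 18 (in A, exclude), 19 (in A, exclude), 20 (not in A, include), 21 (not in A, include), 22 (not in A, include), 23 (not in A, include), 24 (in A, exclude), 25 (in A, exclude), 26 (not in A, include), 27 (not in A, include)
A' = {3, 4, 6, 7, 13, 15, 20, 21, 22, 23, 26, 27}

{3, 4, 6, 7, 13, 15, 20, 21, 22, 23, 26, 27}


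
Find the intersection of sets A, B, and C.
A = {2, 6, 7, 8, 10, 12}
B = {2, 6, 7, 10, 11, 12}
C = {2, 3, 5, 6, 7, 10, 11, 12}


Set A = {2, 6, 7, 8, 10, 12}
Set B = {2, 6, 7, 10, 11, 12}
Set C = {2, 3, 5, 6, 7, 10, 11, 12}
First, A ∩ B = {2, 6, 7, 10, 12}
Then, (A ∩ B) ∩ C = {2, 6, 7, 10, 12}

{2, 6, 7, 10, 12}


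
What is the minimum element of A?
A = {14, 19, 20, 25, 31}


Set A = {14, 19, 20, 25, 31}
Elements in ascending order: 14, 19, 20, 25, 31
The smallest element is 14.

14


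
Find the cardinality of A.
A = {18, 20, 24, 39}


Set A = {18, 20, 24, 39}
Listing elements: 18, 20, 24, 39
Counting: 4 elements
|A| = 4

4


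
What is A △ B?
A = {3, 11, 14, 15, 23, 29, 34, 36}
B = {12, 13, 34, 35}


Set A = {3, 11, 14, 15, 23, 29, 34, 36}
Set B = {12, 13, 34, 35}
A △ B = (A \ B) ∪ (B \ A)
Elements in A but not B: {3, 11, 14, 15, 23, 29, 36}
Elements in B but not A: {12, 13, 35}
A △ B = {3, 11, 12, 13, 14, 15, 23, 29, 35, 36}

{3, 11, 12, 13, 14, 15, 23, 29, 35, 36}


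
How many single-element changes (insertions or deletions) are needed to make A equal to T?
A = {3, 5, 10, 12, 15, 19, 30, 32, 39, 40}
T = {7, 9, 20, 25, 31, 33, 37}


Set A = {3, 5, 10, 12, 15, 19, 30, 32, 39, 40}
Set T = {7, 9, 20, 25, 31, 33, 37}
Elements to remove from A (in A, not in T): {3, 5, 10, 12, 15, 19, 30, 32, 39, 40} → 10 removals
Elements to add to A (in T, not in A): {7, 9, 20, 25, 31, 33, 37} → 7 additions
Total edits = 10 + 7 = 17

17


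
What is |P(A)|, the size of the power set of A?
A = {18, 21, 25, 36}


Set A = {18, 21, 25, 36}
|A| = 4
The power set P(A) contains all subsets of A.
|P(A)| = 2^|A| = 2^4 = 16

16


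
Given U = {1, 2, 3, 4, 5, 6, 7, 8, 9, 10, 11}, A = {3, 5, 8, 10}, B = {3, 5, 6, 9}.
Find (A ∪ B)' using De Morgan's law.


U = {1, 2, 3, 4, 5, 6, 7, 8, 9, 10, 11}
A = {3, 5, 8, 10}, B = {3, 5, 6, 9}
A ∪ B = {3, 5, 6, 8, 9, 10}
(A ∪ B)' = U \ (A ∪ B) = {1, 2, 4, 7, 11}
Verification via A' ∩ B': A' = {1, 2, 4, 6, 7, 9, 11}, B' = {1, 2, 4, 7, 8, 10, 11}
A' ∩ B' = {1, 2, 4, 7, 11} ✓

{1, 2, 4, 7, 11}


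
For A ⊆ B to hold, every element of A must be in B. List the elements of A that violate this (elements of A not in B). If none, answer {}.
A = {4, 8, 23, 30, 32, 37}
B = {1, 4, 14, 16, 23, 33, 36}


Set A = {4, 8, 23, 30, 32, 37}
Set B = {1, 4, 14, 16, 23, 33, 36}
Check each element of A against B:
4 ∈ B, 8 ∉ B (include), 23 ∈ B, 30 ∉ B (include), 32 ∉ B (include), 37 ∉ B (include)
Elements of A not in B: {8, 30, 32, 37}

{8, 30, 32, 37}


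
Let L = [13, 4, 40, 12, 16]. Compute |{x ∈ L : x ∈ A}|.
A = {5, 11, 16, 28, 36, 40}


Set A = {5, 11, 16, 28, 36, 40}
Candidates: [13, 4, 40, 12, 16]
Check each candidate:
13 ∉ A, 4 ∉ A, 40 ∈ A, 12 ∉ A, 16 ∈ A
Count of candidates in A: 2

2


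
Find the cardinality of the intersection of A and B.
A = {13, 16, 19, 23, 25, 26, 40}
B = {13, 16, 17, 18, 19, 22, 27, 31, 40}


Set A = {13, 16, 19, 23, 25, 26, 40}
Set B = {13, 16, 17, 18, 19, 22, 27, 31, 40}
A ∩ B = {13, 16, 19, 40}
|A ∩ B| = 4

4


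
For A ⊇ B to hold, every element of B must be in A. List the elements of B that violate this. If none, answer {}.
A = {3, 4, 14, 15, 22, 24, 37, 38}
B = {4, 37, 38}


Set A = {3, 4, 14, 15, 22, 24, 37, 38}
Set B = {4, 37, 38}
Check each element of B against A:
4 ∈ A, 37 ∈ A, 38 ∈ A
Elements of B not in A: {}

{}


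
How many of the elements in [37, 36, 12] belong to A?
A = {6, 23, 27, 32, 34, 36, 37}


Set A = {6, 23, 27, 32, 34, 36, 37}
Candidates: [37, 36, 12]
Check each candidate:
37 ∈ A, 36 ∈ A, 12 ∉ A
Count of candidates in A: 2

2


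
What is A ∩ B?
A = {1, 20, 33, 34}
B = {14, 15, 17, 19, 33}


Set A = {1, 20, 33, 34}
Set B = {14, 15, 17, 19, 33}
A ∩ B includes only elements in both sets.
Check each element of A against B:
1 ✗, 20 ✗, 33 ✓, 34 ✗
A ∩ B = {33}

{33}


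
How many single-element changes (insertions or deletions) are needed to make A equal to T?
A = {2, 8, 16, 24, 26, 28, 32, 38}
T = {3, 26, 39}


Set A = {2, 8, 16, 24, 26, 28, 32, 38}
Set T = {3, 26, 39}
Elements to remove from A (in A, not in T): {2, 8, 16, 24, 28, 32, 38} → 7 removals
Elements to add to A (in T, not in A): {3, 39} → 2 additions
Total edits = 7 + 2 = 9

9


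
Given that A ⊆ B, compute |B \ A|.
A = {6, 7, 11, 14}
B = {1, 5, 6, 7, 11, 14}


Set A = {6, 7, 11, 14}, |A| = 4
Set B = {1, 5, 6, 7, 11, 14}, |B| = 6
Since A ⊆ B: B \ A = {1, 5}
|B| - |A| = 6 - 4 = 2

2


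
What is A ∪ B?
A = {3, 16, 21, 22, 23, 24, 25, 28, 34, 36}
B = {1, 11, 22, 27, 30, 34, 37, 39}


Set A = {3, 16, 21, 22, 23, 24, 25, 28, 34, 36}
Set B = {1, 11, 22, 27, 30, 34, 37, 39}
A ∪ B includes all elements in either set.
Elements from A: {3, 16, 21, 22, 23, 24, 25, 28, 34, 36}
Elements from B not already included: {1, 11, 27, 30, 37, 39}
A ∪ B = {1, 3, 11, 16, 21, 22, 23, 24, 25, 27, 28, 30, 34, 36, 37, 39}

{1, 3, 11, 16, 21, 22, 23, 24, 25, 27, 28, 30, 34, 36, 37, 39}


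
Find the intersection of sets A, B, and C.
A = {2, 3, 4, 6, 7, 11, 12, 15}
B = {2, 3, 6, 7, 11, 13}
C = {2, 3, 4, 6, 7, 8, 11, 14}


Set A = {2, 3, 4, 6, 7, 11, 12, 15}
Set B = {2, 3, 6, 7, 11, 13}
Set C = {2, 3, 4, 6, 7, 8, 11, 14}
First, A ∩ B = {2, 3, 6, 7, 11}
Then, (A ∩ B) ∩ C = {2, 3, 6, 7, 11}

{2, 3, 6, 7, 11}


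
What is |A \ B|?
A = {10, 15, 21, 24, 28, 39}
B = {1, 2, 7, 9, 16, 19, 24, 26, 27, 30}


Set A = {10, 15, 21, 24, 28, 39}
Set B = {1, 2, 7, 9, 16, 19, 24, 26, 27, 30}
A \ B = {10, 15, 21, 28, 39}
|A \ B| = 5

5


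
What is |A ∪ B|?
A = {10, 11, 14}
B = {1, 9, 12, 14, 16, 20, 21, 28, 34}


Set A = {10, 11, 14}, |A| = 3
Set B = {1, 9, 12, 14, 16, 20, 21, 28, 34}, |B| = 9
A ∩ B = {14}, |A ∩ B| = 1
|A ∪ B| = |A| + |B| - |A ∩ B| = 3 + 9 - 1 = 11

11


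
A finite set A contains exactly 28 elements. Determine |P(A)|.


The set has 28 elements.
The power set contains all possible subsets.
|P(A)| = 2^|A| = 2^28 = 268435456

268435456


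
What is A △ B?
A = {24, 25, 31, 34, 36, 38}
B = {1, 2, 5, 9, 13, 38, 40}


Set A = {24, 25, 31, 34, 36, 38}
Set B = {1, 2, 5, 9, 13, 38, 40}
A △ B = (A \ B) ∪ (B \ A)
Elements in A but not B: {24, 25, 31, 34, 36}
Elements in B but not A: {1, 2, 5, 9, 13, 40}
A △ B = {1, 2, 5, 9, 13, 24, 25, 31, 34, 36, 40}

{1, 2, 5, 9, 13, 24, 25, 31, 34, 36, 40}


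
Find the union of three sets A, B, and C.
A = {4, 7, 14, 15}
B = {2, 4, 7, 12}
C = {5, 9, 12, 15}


Set A = {4, 7, 14, 15}
Set B = {2, 4, 7, 12}
Set C = {5, 9, 12, 15}
First, A ∪ B = {2, 4, 7, 12, 14, 15}
Then, (A ∪ B) ∪ C = {2, 4, 5, 7, 9, 12, 14, 15}

{2, 4, 5, 7, 9, 12, 14, 15}


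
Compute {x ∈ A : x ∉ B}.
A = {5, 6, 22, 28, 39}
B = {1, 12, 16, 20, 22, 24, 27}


Set A = {5, 6, 22, 28, 39}
Set B = {1, 12, 16, 20, 22, 24, 27}
Check each element of A against B:
5 ∉ B (include), 6 ∉ B (include), 22 ∈ B, 28 ∉ B (include), 39 ∉ B (include)
Elements of A not in B: {5, 6, 28, 39}

{5, 6, 28, 39}


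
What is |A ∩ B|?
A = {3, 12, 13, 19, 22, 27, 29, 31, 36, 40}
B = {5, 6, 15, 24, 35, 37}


Set A = {3, 12, 13, 19, 22, 27, 29, 31, 36, 40}
Set B = {5, 6, 15, 24, 35, 37}
A ∩ B = {}
|A ∩ B| = 0

0


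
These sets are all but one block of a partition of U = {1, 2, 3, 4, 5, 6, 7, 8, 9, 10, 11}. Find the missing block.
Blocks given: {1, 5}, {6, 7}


U = {1, 2, 3, 4, 5, 6, 7, 8, 9, 10, 11}
Shown blocks: {1, 5}, {6, 7}
A partition's blocks are pairwise disjoint and cover U, so the missing block = U \ (union of shown blocks).
Union of shown blocks: {1, 5, 6, 7}
Missing block = U \ (union) = {2, 3, 4, 8, 9, 10, 11}

{2, 3, 4, 8, 9, 10, 11}


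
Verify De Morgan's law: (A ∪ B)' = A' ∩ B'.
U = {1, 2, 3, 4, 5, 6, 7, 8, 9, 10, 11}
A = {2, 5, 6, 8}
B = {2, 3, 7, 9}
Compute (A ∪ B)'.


U = {1, 2, 3, 4, 5, 6, 7, 8, 9, 10, 11}
A = {2, 5, 6, 8}, B = {2, 3, 7, 9}
A ∪ B = {2, 3, 5, 6, 7, 8, 9}
(A ∪ B)' = U \ (A ∪ B) = {1, 4, 10, 11}
Verification via A' ∩ B': A' = {1, 3, 4, 7, 9, 10, 11}, B' = {1, 4, 5, 6, 8, 10, 11}
A' ∩ B' = {1, 4, 10, 11} ✓

{1, 4, 10, 11}


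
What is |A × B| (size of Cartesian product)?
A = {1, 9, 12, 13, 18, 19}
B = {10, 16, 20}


Set A = {1, 9, 12, 13, 18, 19} has 6 elements.
Set B = {10, 16, 20} has 3 elements.
|A × B| = |A| × |B| = 6 × 3 = 18

18


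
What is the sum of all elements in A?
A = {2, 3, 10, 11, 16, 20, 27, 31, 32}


Set A = {2, 3, 10, 11, 16, 20, 27, 31, 32}
Sum = 2 + 3 + 10 + 11 + 16 + 20 + 27 + 31 + 32 = 152

152


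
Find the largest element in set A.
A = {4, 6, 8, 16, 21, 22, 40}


Set A = {4, 6, 8, 16, 21, 22, 40}
Elements in ascending order: 4, 6, 8, 16, 21, 22, 40
The largest element is 40.

40


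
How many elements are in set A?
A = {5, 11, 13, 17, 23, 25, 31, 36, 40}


Set A = {5, 11, 13, 17, 23, 25, 31, 36, 40}
Listing elements: 5, 11, 13, 17, 23, 25, 31, 36, 40
Counting: 9 elements
|A| = 9

9


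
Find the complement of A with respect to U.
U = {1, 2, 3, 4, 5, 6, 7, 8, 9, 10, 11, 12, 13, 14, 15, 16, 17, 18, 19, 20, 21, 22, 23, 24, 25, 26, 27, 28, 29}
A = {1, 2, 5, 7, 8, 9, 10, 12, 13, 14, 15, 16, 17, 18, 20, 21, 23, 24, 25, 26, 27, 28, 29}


Universal set U = {1, 2, 3, 4, 5, 6, 7, 8, 9, 10, 11, 12, 13, 14, 15, 16, 17, 18, 19, 20, 21, 22, 23, 24, 25, 26, 27, 28, 29}
Set A = {1, 2, 5, 7, 8, 9, 10, 12, 13, 14, 15, 16, 17, 18, 20, 21, 23, 24, 25, 26, 27, 28, 29}
A' = U \ A = elements in U but not in A
Checking each element of U:
1 (in A, exclude), 2 (in A, exclude), 3 (not in A, include), 4 (not in A, include), 5 (in A, exclude), 6 (not in A, include), 7 (in A, exclude), 8 (in A, exclude), 9 (in A, exclude), 10 (in A, exclude), 11 (not in A, include), 12 (in A, exclude), 13 (in A, exclude), 14 (in A, exclude), 15 (in A, exclude), 16 (in A, exclude), 17 (in A, exclude), 18 (in A, exclude), 19 (not in A, include), 20 (in A, exclude), 21 (in A, exclude), 22 (not in A, include), 23 (in A, exclude), 24 (in A, exclude), 25 (in A, exclude), 26 (in A, exclude), 27 (in A, exclude), 28 (in A, exclude), 29 (in A, exclude)
A' = {3, 4, 6, 11, 19, 22}

{3, 4, 6, 11, 19, 22}


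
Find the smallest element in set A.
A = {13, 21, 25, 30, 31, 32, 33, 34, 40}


Set A = {13, 21, 25, 30, 31, 32, 33, 34, 40}
Elements in ascending order: 13, 21, 25, 30, 31, 32, 33, 34, 40
The smallest element is 13.

13


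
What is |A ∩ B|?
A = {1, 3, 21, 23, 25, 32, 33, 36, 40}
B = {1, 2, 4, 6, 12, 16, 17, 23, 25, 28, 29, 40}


Set A = {1, 3, 21, 23, 25, 32, 33, 36, 40}
Set B = {1, 2, 4, 6, 12, 16, 17, 23, 25, 28, 29, 40}
A ∩ B = {1, 23, 25, 40}
|A ∩ B| = 4

4


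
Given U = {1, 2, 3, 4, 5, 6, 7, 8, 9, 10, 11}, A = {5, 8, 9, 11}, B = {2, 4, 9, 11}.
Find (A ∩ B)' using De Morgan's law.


U = {1, 2, 3, 4, 5, 6, 7, 8, 9, 10, 11}
A = {5, 8, 9, 11}, B = {2, 4, 9, 11}
A ∩ B = {9, 11}
(A ∩ B)' = U \ (A ∩ B) = {1, 2, 3, 4, 5, 6, 7, 8, 10}
Verification via A' ∪ B': A' = {1, 2, 3, 4, 6, 7, 10}, B' = {1, 3, 5, 6, 7, 8, 10}
A' ∪ B' = {1, 2, 3, 4, 5, 6, 7, 8, 10} ✓

{1, 2, 3, 4, 5, 6, 7, 8, 10}


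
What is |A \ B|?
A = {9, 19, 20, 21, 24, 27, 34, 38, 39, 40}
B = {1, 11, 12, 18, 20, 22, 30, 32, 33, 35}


Set A = {9, 19, 20, 21, 24, 27, 34, 38, 39, 40}
Set B = {1, 11, 12, 18, 20, 22, 30, 32, 33, 35}
A \ B = {9, 19, 21, 24, 27, 34, 38, 39, 40}
|A \ B| = 9

9


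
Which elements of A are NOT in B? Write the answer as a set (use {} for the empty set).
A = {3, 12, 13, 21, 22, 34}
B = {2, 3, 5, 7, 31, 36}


Set A = {3, 12, 13, 21, 22, 34}
Set B = {2, 3, 5, 7, 31, 36}
Check each element of A against B:
3 ∈ B, 12 ∉ B (include), 13 ∉ B (include), 21 ∉ B (include), 22 ∉ B (include), 34 ∉ B (include)
Elements of A not in B: {12, 13, 21, 22, 34}

{12, 13, 21, 22, 34}


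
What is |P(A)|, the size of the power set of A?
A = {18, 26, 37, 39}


Set A = {18, 26, 37, 39}
|A| = 4
The power set P(A) contains all subsets of A.
|P(A)| = 2^|A| = 2^4 = 16

16


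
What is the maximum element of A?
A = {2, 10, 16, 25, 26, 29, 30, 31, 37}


Set A = {2, 10, 16, 25, 26, 29, 30, 31, 37}
Elements in ascending order: 2, 10, 16, 25, 26, 29, 30, 31, 37
The largest element is 37.

37


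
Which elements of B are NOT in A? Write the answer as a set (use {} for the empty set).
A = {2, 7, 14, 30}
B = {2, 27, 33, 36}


Set A = {2, 7, 14, 30}
Set B = {2, 27, 33, 36}
Check each element of B against A:
2 ∈ A, 27 ∉ A (include), 33 ∉ A (include), 36 ∉ A (include)
Elements of B not in A: {27, 33, 36}

{27, 33, 36}


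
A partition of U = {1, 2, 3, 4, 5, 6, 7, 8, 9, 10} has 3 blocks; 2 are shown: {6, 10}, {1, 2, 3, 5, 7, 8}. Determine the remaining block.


U = {1, 2, 3, 4, 5, 6, 7, 8, 9, 10}
Shown blocks: {6, 10}, {1, 2, 3, 5, 7, 8}
A partition's blocks are pairwise disjoint and cover U, so the missing block = U \ (union of shown blocks).
Union of shown blocks: {1, 2, 3, 5, 6, 7, 8, 10}
Missing block = U \ (union) = {4, 9}

{4, 9}


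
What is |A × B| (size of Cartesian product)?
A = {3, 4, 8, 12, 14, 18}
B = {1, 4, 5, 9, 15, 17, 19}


Set A = {3, 4, 8, 12, 14, 18} has 6 elements.
Set B = {1, 4, 5, 9, 15, 17, 19} has 7 elements.
|A × B| = |A| × |B| = 6 × 7 = 42

42


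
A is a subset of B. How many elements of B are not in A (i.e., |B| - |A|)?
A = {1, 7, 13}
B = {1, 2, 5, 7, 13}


Set A = {1, 7, 13}, |A| = 3
Set B = {1, 2, 5, 7, 13}, |B| = 5
Since A ⊆ B: B \ A = {2, 5}
|B| - |A| = 5 - 3 = 2

2


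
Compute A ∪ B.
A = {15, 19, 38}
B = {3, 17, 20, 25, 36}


Set A = {15, 19, 38}
Set B = {3, 17, 20, 25, 36}
A ∪ B includes all elements in either set.
Elements from A: {15, 19, 38}
Elements from B not already included: {3, 17, 20, 25, 36}
A ∪ B = {3, 15, 17, 19, 20, 25, 36, 38}

{3, 15, 17, 19, 20, 25, 36, 38}


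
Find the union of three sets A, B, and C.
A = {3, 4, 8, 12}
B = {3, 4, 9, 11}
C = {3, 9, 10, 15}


Set A = {3, 4, 8, 12}
Set B = {3, 4, 9, 11}
Set C = {3, 9, 10, 15}
First, A ∪ B = {3, 4, 8, 9, 11, 12}
Then, (A ∪ B) ∪ C = {3, 4, 8, 9, 10, 11, 12, 15}

{3, 4, 8, 9, 10, 11, 12, 15}


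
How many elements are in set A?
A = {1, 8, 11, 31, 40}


Set A = {1, 8, 11, 31, 40}
Listing elements: 1, 8, 11, 31, 40
Counting: 5 elements
|A| = 5

5


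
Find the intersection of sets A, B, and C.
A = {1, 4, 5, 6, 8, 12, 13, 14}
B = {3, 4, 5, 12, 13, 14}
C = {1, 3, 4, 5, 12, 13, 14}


Set A = {1, 4, 5, 6, 8, 12, 13, 14}
Set B = {3, 4, 5, 12, 13, 14}
Set C = {1, 3, 4, 5, 12, 13, 14}
First, A ∩ B = {4, 5, 12, 13, 14}
Then, (A ∩ B) ∩ C = {4, 5, 12, 13, 14}

{4, 5, 12, 13, 14}


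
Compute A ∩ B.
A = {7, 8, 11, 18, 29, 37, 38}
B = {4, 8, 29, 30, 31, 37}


Set A = {7, 8, 11, 18, 29, 37, 38}
Set B = {4, 8, 29, 30, 31, 37}
A ∩ B includes only elements in both sets.
Check each element of A against B:
7 ✗, 8 ✓, 11 ✗, 18 ✗, 29 ✓, 37 ✓, 38 ✗
A ∩ B = {8, 29, 37}

{8, 29, 37}


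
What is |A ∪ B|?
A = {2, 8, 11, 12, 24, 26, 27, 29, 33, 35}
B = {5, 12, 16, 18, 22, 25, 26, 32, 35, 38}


Set A = {2, 8, 11, 12, 24, 26, 27, 29, 33, 35}, |A| = 10
Set B = {5, 12, 16, 18, 22, 25, 26, 32, 35, 38}, |B| = 10
A ∩ B = {12, 26, 35}, |A ∩ B| = 3
|A ∪ B| = |A| + |B| - |A ∩ B| = 10 + 10 - 3 = 17

17


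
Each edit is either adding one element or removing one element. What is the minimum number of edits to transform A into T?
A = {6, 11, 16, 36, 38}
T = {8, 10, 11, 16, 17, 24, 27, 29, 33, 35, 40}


Set A = {6, 11, 16, 36, 38}
Set T = {8, 10, 11, 16, 17, 24, 27, 29, 33, 35, 40}
Elements to remove from A (in A, not in T): {6, 36, 38} → 3 removals
Elements to add to A (in T, not in A): {8, 10, 17, 24, 27, 29, 33, 35, 40} → 9 additions
Total edits = 3 + 9 = 12

12


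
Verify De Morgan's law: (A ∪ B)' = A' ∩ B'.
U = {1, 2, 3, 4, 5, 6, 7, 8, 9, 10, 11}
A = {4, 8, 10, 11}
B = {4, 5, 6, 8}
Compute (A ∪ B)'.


U = {1, 2, 3, 4, 5, 6, 7, 8, 9, 10, 11}
A = {4, 8, 10, 11}, B = {4, 5, 6, 8}
A ∪ B = {4, 5, 6, 8, 10, 11}
(A ∪ B)' = U \ (A ∪ B) = {1, 2, 3, 7, 9}
Verification via A' ∩ B': A' = {1, 2, 3, 5, 6, 7, 9}, B' = {1, 2, 3, 7, 9, 10, 11}
A' ∩ B' = {1, 2, 3, 7, 9} ✓

{1, 2, 3, 7, 9}


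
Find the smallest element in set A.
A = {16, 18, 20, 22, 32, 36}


Set A = {16, 18, 20, 22, 32, 36}
Elements in ascending order: 16, 18, 20, 22, 32, 36
The smallest element is 16.

16


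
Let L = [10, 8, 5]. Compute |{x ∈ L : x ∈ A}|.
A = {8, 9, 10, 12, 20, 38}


Set A = {8, 9, 10, 12, 20, 38}
Candidates: [10, 8, 5]
Check each candidate:
10 ∈ A, 8 ∈ A, 5 ∉ A
Count of candidates in A: 2

2


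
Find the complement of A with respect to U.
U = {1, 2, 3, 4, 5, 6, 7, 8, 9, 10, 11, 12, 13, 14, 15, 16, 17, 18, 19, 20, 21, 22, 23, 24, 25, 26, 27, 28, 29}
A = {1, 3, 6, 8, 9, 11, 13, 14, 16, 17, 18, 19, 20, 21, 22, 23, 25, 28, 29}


Universal set U = {1, 2, 3, 4, 5, 6, 7, 8, 9, 10, 11, 12, 13, 14, 15, 16, 17, 18, 19, 20, 21, 22, 23, 24, 25, 26, 27, 28, 29}
Set A = {1, 3, 6, 8, 9, 11, 13, 14, 16, 17, 18, 19, 20, 21, 22, 23, 25, 28, 29}
A' = U \ A = elements in U but not in A
Checking each element of U:
1 (in A, exclude), 2 (not in A, include), 3 (in A, exclude), 4 (not in A, include), 5 (not in A, include), 6 (in A, exclude), 7 (not in A, include), 8 (in A, exclude), 9 (in A, exclude), 10 (not in A, include), 11 (in A, exclude), 12 (not in A, include), 13 (in A, exclude), 14 (in A, exclude), 15 (not in A, include), 16 (in A, exclude), 17 (in A, exclude), 18 (in A, exclude), 19 (in A, exclude), 20 (in A, exclude), 21 (in A, exclude), 22 (in A, exclude), 23 (in A, exclude), 24 (not in A, include), 25 (in A, exclude), 26 (not in A, include), 27 (not in A, include), 28 (in A, exclude), 29 (in A, exclude)
A' = {2, 4, 5, 7, 10, 12, 15, 24, 26, 27}

{2, 4, 5, 7, 10, 12, 15, 24, 26, 27}


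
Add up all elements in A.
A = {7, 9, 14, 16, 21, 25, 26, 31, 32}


Set A = {7, 9, 14, 16, 21, 25, 26, 31, 32}
Sum = 7 + 9 + 14 + 16 + 21 + 25 + 26 + 31 + 32 = 181

181


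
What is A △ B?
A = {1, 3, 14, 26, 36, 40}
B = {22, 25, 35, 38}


Set A = {1, 3, 14, 26, 36, 40}
Set B = {22, 25, 35, 38}
A △ B = (A \ B) ∪ (B \ A)
Elements in A but not B: {1, 3, 14, 26, 36, 40}
Elements in B but not A: {22, 25, 35, 38}
A △ B = {1, 3, 14, 22, 25, 26, 35, 36, 38, 40}

{1, 3, 14, 22, 25, 26, 35, 36, 38, 40}


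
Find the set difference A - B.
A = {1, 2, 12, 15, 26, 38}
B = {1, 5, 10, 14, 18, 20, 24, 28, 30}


Set A = {1, 2, 12, 15, 26, 38}
Set B = {1, 5, 10, 14, 18, 20, 24, 28, 30}
A \ B includes elements in A that are not in B.
Check each element of A:
1 (in B, remove), 2 (not in B, keep), 12 (not in B, keep), 15 (not in B, keep), 26 (not in B, keep), 38 (not in B, keep)
A \ B = {2, 12, 15, 26, 38}

{2, 12, 15, 26, 38}


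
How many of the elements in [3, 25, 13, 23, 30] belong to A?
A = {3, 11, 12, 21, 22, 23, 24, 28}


Set A = {3, 11, 12, 21, 22, 23, 24, 28}
Candidates: [3, 25, 13, 23, 30]
Check each candidate:
3 ∈ A, 25 ∉ A, 13 ∉ A, 23 ∈ A, 30 ∉ A
Count of candidates in A: 2

2


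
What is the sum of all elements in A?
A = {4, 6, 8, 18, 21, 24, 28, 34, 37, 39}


Set A = {4, 6, 8, 18, 21, 24, 28, 34, 37, 39}
Sum = 4 + 6 + 8 + 18 + 21 + 24 + 28 + 34 + 37 + 39 = 219

219


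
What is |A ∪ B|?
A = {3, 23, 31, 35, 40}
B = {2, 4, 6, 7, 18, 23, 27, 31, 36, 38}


Set A = {3, 23, 31, 35, 40}, |A| = 5
Set B = {2, 4, 6, 7, 18, 23, 27, 31, 36, 38}, |B| = 10
A ∩ B = {23, 31}, |A ∩ B| = 2
|A ∪ B| = |A| + |B| - |A ∩ B| = 5 + 10 - 2 = 13

13


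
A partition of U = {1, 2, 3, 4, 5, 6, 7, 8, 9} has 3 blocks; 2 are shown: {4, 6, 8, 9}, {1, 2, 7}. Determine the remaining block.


U = {1, 2, 3, 4, 5, 6, 7, 8, 9}
Shown blocks: {4, 6, 8, 9}, {1, 2, 7}
A partition's blocks are pairwise disjoint and cover U, so the missing block = U \ (union of shown blocks).
Union of shown blocks: {1, 2, 4, 6, 7, 8, 9}
Missing block = U \ (union) = {3, 5}

{3, 5}


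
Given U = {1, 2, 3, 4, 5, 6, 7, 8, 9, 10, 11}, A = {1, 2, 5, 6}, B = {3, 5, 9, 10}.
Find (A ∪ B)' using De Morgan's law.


U = {1, 2, 3, 4, 5, 6, 7, 8, 9, 10, 11}
A = {1, 2, 5, 6}, B = {3, 5, 9, 10}
A ∪ B = {1, 2, 3, 5, 6, 9, 10}
(A ∪ B)' = U \ (A ∪ B) = {4, 7, 8, 11}
Verification via A' ∩ B': A' = {3, 4, 7, 8, 9, 10, 11}, B' = {1, 2, 4, 6, 7, 8, 11}
A' ∩ B' = {4, 7, 8, 11} ✓

{4, 7, 8, 11}


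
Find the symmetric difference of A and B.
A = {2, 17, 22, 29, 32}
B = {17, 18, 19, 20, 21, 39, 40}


Set A = {2, 17, 22, 29, 32}
Set B = {17, 18, 19, 20, 21, 39, 40}
A △ B = (A \ B) ∪ (B \ A)
Elements in A but not B: {2, 22, 29, 32}
Elements in B but not A: {18, 19, 20, 21, 39, 40}
A △ B = {2, 18, 19, 20, 21, 22, 29, 32, 39, 40}

{2, 18, 19, 20, 21, 22, 29, 32, 39, 40}


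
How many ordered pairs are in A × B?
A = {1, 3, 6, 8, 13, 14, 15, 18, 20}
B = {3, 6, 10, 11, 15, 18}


Set A = {1, 3, 6, 8, 13, 14, 15, 18, 20} has 9 elements.
Set B = {3, 6, 10, 11, 15, 18} has 6 elements.
|A × B| = |A| × |B| = 9 × 6 = 54

54


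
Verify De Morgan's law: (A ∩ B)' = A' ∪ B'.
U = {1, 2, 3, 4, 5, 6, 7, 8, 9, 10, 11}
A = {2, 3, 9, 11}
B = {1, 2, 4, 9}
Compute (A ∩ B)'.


U = {1, 2, 3, 4, 5, 6, 7, 8, 9, 10, 11}
A = {2, 3, 9, 11}, B = {1, 2, 4, 9}
A ∩ B = {2, 9}
(A ∩ B)' = U \ (A ∩ B) = {1, 3, 4, 5, 6, 7, 8, 10, 11}
Verification via A' ∪ B': A' = {1, 4, 5, 6, 7, 8, 10}, B' = {3, 5, 6, 7, 8, 10, 11}
A' ∪ B' = {1, 3, 4, 5, 6, 7, 8, 10, 11} ✓

{1, 3, 4, 5, 6, 7, 8, 10, 11}


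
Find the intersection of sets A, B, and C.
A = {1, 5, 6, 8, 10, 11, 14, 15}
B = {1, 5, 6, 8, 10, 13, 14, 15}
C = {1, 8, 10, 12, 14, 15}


Set A = {1, 5, 6, 8, 10, 11, 14, 15}
Set B = {1, 5, 6, 8, 10, 13, 14, 15}
Set C = {1, 8, 10, 12, 14, 15}
First, A ∩ B = {1, 5, 6, 8, 10, 14, 15}
Then, (A ∩ B) ∩ C = {1, 8, 10, 14, 15}

{1, 8, 10, 14, 15}


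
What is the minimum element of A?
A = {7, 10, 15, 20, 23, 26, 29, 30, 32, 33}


Set A = {7, 10, 15, 20, 23, 26, 29, 30, 32, 33}
Elements in ascending order: 7, 10, 15, 20, 23, 26, 29, 30, 32, 33
The smallest element is 7.

7


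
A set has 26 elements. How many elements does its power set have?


The set has 26 elements.
The power set contains all possible subsets.
|P(A)| = 2^|A| = 2^26 = 67108864

67108864


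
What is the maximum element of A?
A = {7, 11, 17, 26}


Set A = {7, 11, 17, 26}
Elements in ascending order: 7, 11, 17, 26
The largest element is 26.

26


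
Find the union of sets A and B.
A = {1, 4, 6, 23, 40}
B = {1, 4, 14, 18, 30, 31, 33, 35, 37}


Set A = {1, 4, 6, 23, 40}
Set B = {1, 4, 14, 18, 30, 31, 33, 35, 37}
A ∪ B includes all elements in either set.
Elements from A: {1, 4, 6, 23, 40}
Elements from B not already included: {14, 18, 30, 31, 33, 35, 37}
A ∪ B = {1, 4, 6, 14, 18, 23, 30, 31, 33, 35, 37, 40}

{1, 4, 6, 14, 18, 23, 30, 31, 33, 35, 37, 40}


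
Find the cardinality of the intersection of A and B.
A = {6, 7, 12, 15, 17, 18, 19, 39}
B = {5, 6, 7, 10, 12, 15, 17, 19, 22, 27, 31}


Set A = {6, 7, 12, 15, 17, 18, 19, 39}
Set B = {5, 6, 7, 10, 12, 15, 17, 19, 22, 27, 31}
A ∩ B = {6, 7, 12, 15, 17, 19}
|A ∩ B| = 6

6


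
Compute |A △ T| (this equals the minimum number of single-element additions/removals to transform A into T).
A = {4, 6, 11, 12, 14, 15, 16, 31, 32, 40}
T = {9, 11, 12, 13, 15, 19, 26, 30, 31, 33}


Set A = {4, 6, 11, 12, 14, 15, 16, 31, 32, 40}
Set T = {9, 11, 12, 13, 15, 19, 26, 30, 31, 33}
Elements to remove from A (in A, not in T): {4, 6, 14, 16, 32, 40} → 6 removals
Elements to add to A (in T, not in A): {9, 13, 19, 26, 30, 33} → 6 additions
Total edits = 6 + 6 = 12

12


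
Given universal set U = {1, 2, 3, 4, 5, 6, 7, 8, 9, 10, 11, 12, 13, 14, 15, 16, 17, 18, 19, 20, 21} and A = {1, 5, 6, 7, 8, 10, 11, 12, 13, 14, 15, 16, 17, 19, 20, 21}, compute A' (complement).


Universal set U = {1, 2, 3, 4, 5, 6, 7, 8, 9, 10, 11, 12, 13, 14, 15, 16, 17, 18, 19, 20, 21}
Set A = {1, 5, 6, 7, 8, 10, 11, 12, 13, 14, 15, 16, 17, 19, 20, 21}
A' = U \ A = elements in U but not in A
Checking each element of U:
1 (in A, exclude), 2 (not in A, include), 3 (not in A, include), 4 (not in A, include), 5 (in A, exclude), 6 (in A, exclude), 7 (in A, exclude), 8 (in A, exclude), 9 (not in A, include), 10 (in A, exclude), 11 (in A, exclude), 12 (in A, exclude), 13 (in A, exclude), 14 (in A, exclude), 15 (in A, exclude), 16 (in A, exclude), 17 (in A, exclude), 18 (not in A, include), 19 (in A, exclude), 20 (in A, exclude), 21 (in A, exclude)
A' = {2, 3, 4, 9, 18}

{2, 3, 4, 9, 18}


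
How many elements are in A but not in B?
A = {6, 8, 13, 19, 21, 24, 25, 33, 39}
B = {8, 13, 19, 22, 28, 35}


Set A = {6, 8, 13, 19, 21, 24, 25, 33, 39}
Set B = {8, 13, 19, 22, 28, 35}
A \ B = {6, 21, 24, 25, 33, 39}
|A \ B| = 6

6


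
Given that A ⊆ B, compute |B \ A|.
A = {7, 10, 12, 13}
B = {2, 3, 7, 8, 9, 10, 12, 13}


Set A = {7, 10, 12, 13}, |A| = 4
Set B = {2, 3, 7, 8, 9, 10, 12, 13}, |B| = 8
Since A ⊆ B: B \ A = {2, 3, 8, 9}
|B| - |A| = 8 - 4 = 4

4


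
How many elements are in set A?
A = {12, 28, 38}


Set A = {12, 28, 38}
Listing elements: 12, 28, 38
Counting: 3 elements
|A| = 3

3


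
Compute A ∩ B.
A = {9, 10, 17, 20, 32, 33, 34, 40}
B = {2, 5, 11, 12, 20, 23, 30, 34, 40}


Set A = {9, 10, 17, 20, 32, 33, 34, 40}
Set B = {2, 5, 11, 12, 20, 23, 30, 34, 40}
A ∩ B includes only elements in both sets.
Check each element of A against B:
9 ✗, 10 ✗, 17 ✗, 20 ✓, 32 ✗, 33 ✗, 34 ✓, 40 ✓
A ∩ B = {20, 34, 40}

{20, 34, 40}


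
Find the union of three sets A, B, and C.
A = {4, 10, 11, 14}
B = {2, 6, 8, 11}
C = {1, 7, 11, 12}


Set A = {4, 10, 11, 14}
Set B = {2, 6, 8, 11}
Set C = {1, 7, 11, 12}
First, A ∪ B = {2, 4, 6, 8, 10, 11, 14}
Then, (A ∪ B) ∪ C = {1, 2, 4, 6, 7, 8, 10, 11, 12, 14}

{1, 2, 4, 6, 7, 8, 10, 11, 12, 14}


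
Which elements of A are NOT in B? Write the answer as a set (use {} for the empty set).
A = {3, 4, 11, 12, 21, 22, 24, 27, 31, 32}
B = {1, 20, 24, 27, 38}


Set A = {3, 4, 11, 12, 21, 22, 24, 27, 31, 32}
Set B = {1, 20, 24, 27, 38}
Check each element of A against B:
3 ∉ B (include), 4 ∉ B (include), 11 ∉ B (include), 12 ∉ B (include), 21 ∉ B (include), 22 ∉ B (include), 24 ∈ B, 27 ∈ B, 31 ∉ B (include), 32 ∉ B (include)
Elements of A not in B: {3, 4, 11, 12, 21, 22, 31, 32}

{3, 4, 11, 12, 21, 22, 31, 32}


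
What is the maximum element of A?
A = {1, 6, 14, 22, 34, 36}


Set A = {1, 6, 14, 22, 34, 36}
Elements in ascending order: 1, 6, 14, 22, 34, 36
The largest element is 36.

36


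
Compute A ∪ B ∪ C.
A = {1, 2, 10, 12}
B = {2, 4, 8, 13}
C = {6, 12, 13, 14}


Set A = {1, 2, 10, 12}
Set B = {2, 4, 8, 13}
Set C = {6, 12, 13, 14}
First, A ∪ B = {1, 2, 4, 8, 10, 12, 13}
Then, (A ∪ B) ∪ C = {1, 2, 4, 6, 8, 10, 12, 13, 14}

{1, 2, 4, 6, 8, 10, 12, 13, 14}
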